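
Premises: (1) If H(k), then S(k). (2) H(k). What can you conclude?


Modus ponens: from (P → Q) and P, infer Q.
P = 'H(k)' is asserted, and P → Q holds, so Q follows.

S(k).


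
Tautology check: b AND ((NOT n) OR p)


Build the truth table over {b, n, p}:
b | n | p | φ
-------------
F | F | F | F
T | F | F | T
F | T | F | F
T | T | F | F
F | F | T | F
T | F | T | T
F | T | T | F
T | T | T | T
Counterexample at row 1: with b=F, n=F, p=F, the formula is F.

No, it is not a tautology.


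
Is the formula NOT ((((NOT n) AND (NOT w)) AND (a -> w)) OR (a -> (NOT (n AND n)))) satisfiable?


Search for a satisfying assignment over {a, n, w}.
Try a=T, n=T, w=F: the formula evaluates to T.
A satisfying assignment exists.

Satisfiable.


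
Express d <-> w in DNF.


Step 1: d ↔ w is true exactly when both agree: (d ∧ w) ∨ (¬d ∧ ¬w).

(d AND w) OR ((NOT d) AND (NOT w))


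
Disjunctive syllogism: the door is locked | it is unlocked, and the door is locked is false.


Disjunctive syllogism: from (P ∨ Q) and ¬P, infer Q.
One disjunct, 'the door is locked', is ruled out; the other must hold.

it is unlocked


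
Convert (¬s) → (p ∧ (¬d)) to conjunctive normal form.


Step 1: Rewrite (¬s) → (p ∧ (¬d)) as ¬(¬s) ∨ (p ∧ (¬d)).
Step 2: Distribute ∨ over ∧.
Step 3: Eliminate any double negations (¬¬X = X).

(s ∨ p) ∧ (s ∨ (¬d))


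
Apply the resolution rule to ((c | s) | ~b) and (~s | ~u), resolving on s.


The clauses contain complementary literals s and ~s.
Resolution eliminates this pair and disjoins the remaining literals (merging duplicates).

((~b | c) | ~u)


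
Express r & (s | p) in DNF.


Step 1: Distribute ∧ over ∨: r ∧ (s ∨ p) = (r ∧ s) ∨ (r ∧ p).

(r & s) | (r & p)


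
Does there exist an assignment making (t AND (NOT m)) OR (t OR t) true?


Search for a satisfying assignment over {m, t}.
Try m=F, t=T: the formula evaluates to T.
A satisfying assignment exists.

Satisfiable.


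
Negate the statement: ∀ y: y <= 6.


¬(∀ x: φ) = ∃ x: ¬φ, and ¬(∃ x: φ) = ∀ x: ¬φ.
Apply to the universal statement.

∃ y: ¬(y <= 6)


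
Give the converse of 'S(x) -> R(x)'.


The converse of (P → Q) is (Q → P). It is not in general equivalent to the original.
Here P = 'S(x)' and Q = 'R(x)'.

If R(x), then S(x).


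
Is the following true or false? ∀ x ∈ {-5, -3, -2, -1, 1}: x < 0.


Evaluate the predicate on each element: -5:T, -3:T, -2:T, -1:T, 1:F.
Counterexample x = 1 fails the predicate.

F


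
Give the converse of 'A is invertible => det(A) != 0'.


The converse of (P → Q) is (Q → P). It is not in general equivalent to the original.
Here P = 'A is invertible' and Q = 'det(A) != 0'.

If det(A) != 0, then A is invertible.


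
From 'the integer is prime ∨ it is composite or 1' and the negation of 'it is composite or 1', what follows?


Disjunctive syllogism: from (P ∨ Q) and ¬P, infer Q.
One disjunct, 'it is composite or 1', is ruled out; the other must hold.

the integer is prime


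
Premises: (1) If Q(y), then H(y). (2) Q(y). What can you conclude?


Modus ponens: from (P → Q) and P, infer Q.
P = 'Q(y)' is asserted, and P → Q holds, so Q follows.

H(y).


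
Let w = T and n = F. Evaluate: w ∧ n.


Conjunction is true only when both operands are true.
Substitute: w=T, n=F.
T ∧ F evaluates to F.

F


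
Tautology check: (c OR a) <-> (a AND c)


Build the truth table over {a, c}:
a | c | φ
---------
F | F | T
T | F | F
F | T | F
T | T | T
Counterexample at row 2: with a=T, c=F, the formula is F.

No, it is not a tautology.


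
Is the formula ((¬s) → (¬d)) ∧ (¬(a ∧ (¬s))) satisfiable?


Search for a satisfying assignment over {a, d, s}.
Try a=F, d=F, s=F: the formula evaluates to T.
A satisfying assignment exists.

Satisfiable.


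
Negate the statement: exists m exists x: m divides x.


Negation flips each quantifier (∀↔∃) and negates the inner predicate.
¬(exists m exists x: φ) = forall m forall x: ¬φ.

forall m forall x: ~(m divides x)


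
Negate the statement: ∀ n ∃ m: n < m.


Negation flips each quantifier (∀↔∃) and negates the inner predicate.
¬(∀ n ∃ m: φ) = ∃ n ∀ m: ¬φ.

∃ n ∀ m: ¬(n < m)


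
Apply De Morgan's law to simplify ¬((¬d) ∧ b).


De Morgan: the negation of a conjunction is the disjunction of the negations.
Distribute ¬ across ∧, flipping it to ∨, and negate each literal.

d ∨ (¬b)


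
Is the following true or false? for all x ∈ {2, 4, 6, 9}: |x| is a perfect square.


Evaluate the predicate on each element: 2:F, 4:T, 6:F, 9:T.
Counterexample x = 2 fails the predicate.

F


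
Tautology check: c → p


Build the truth table over {c, p}:
c | p | φ
---------
F | F | T
T | F | F
F | T | T
T | T | T
Counterexample at row 2: with c=T, p=F, the formula is F.

No, it is not a tautology.


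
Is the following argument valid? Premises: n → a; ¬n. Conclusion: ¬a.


This is denying the antecedent (fallacy). There exist truth assignments where the premises are all true but the conclusion is false.

Invalid.


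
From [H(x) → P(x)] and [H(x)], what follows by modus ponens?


Modus ponens: from (P → Q) and P, infer Q.
P = 'H(x)' is asserted, and P → Q holds, so Q follows.

P(x).


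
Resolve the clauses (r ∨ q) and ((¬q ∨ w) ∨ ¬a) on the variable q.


The clauses contain complementary literals q and ¬q.
Resolution eliminates this pair and disjoins the remaining literals (merging duplicates).

((r ∨ ¬a) ∨ w)


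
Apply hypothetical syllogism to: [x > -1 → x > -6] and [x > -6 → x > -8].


Hypothetical syllogism: from (P → Q) and (Q → R), infer (P → R).
Chain the two implications through the shared middle term 'x > -6'.

x > -1 → x > -8


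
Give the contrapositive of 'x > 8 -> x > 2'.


The contrapositive of (P → Q) is (¬Q → ¬P); it is logically equivalent to the original.
Here P = 'x > 8' and Q = 'x > 2'.

If not (x > 2), then not (x > 8).


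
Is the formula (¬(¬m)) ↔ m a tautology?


Build the truth table over {m}:
m | φ
-----
F | T
T | T
Every row evaluates to true.

Yes, it is a tautology.


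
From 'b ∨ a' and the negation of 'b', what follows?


Disjunctive syllogism: from (P ∨ Q) and ¬P, infer Q.
One disjunct, 'b', is ruled out; the other must hold.

a


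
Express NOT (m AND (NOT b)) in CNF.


Step 1: Apply De Morgan: ¬(m ∧ (¬b)) = ¬m ∨ ¬(¬b).
Step 2: Eliminate any double negations (¬¬X = X).

(NOT m) OR b


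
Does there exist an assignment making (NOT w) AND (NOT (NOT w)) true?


Check all 2 assignments over {w}:
w | φ
-----
F | F
T | F
No assignment makes the formula true.

Unsatisfiable.


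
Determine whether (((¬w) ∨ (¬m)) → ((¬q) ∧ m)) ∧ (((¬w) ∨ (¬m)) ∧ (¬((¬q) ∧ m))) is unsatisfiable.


Truth table over {m, q, w}:
m | q | w | φ
-------------
F | F | F | F
T | F | F | F
F | T | F | F
T | T | F | F
F | F | T | F
T | F | T | F
F | T | T | F
T | T | T | F
Every row is false.

Yes, it is a contradiction.


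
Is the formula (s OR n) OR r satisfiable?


Search for a satisfying assignment over {n, r, s}.
Try n=T, r=F, s=F: the formula evaluates to T.
A satisfying assignment exists.

Satisfiable.


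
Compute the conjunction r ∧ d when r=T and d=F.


Conjunction is true only when both operands are true.
Substitute: r=T, d=F.
T ∧ F evaluates to F.

F


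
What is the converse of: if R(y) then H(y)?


The converse of (P → Q) is (Q → P). It is not in general equivalent to the original.
Here P = 'R(y)' and Q = 'H(y)'.

If H(y), then R(y).


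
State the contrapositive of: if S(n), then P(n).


The contrapositive of (P → Q) is (¬Q → ¬P); it is logically equivalent to the original.
Here P = 'S(n)' and Q = 'P(n)'.

If not (P(n)), then not (S(n)).


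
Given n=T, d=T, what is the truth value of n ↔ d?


Biconditional is true when both operands have the same truth value.
Substitute: n=T, d=T.
T ↔ T evaluates to T.

T


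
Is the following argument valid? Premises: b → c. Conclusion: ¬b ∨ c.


This matches the form of material implication: the conclusion follows in every model of the premises.

Valid.


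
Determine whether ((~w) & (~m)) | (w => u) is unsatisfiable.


Truth table over {m, u, w}:
m | u | w | φ
-------------
False | False | False | True
True | False | False | True
False | True | False | True
True | True | False | True
False | False | True | False
True | False | True | False
False | True | True | True
True | True | True | True
Satisfying assignment at row 1: m=False, u=False, w=False gives True.

No, it is not a contradiction.


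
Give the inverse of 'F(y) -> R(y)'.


The inverse of (P → Q) is (¬P → ¬Q). It is equivalent to the converse, not to the original.
Here P = 'F(y)' and Q = 'R(y)'.

If not (F(y)), then not (R(y)).


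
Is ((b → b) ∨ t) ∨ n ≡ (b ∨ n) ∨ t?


Compare truth tables:
b | n | t | φ | ψ
-----------------
F | F | F | T | F
T | F | F | T | T
F | T | F | T | T
T | T | F | T | T
F | F | T | T | T
T | F | T | T | T
F | T | T | T | T
T | T | T | T | T
They differ at row 1 (b=F, n=F, t=F): φ=T but ψ=F.

No, they are not logically equivalent.


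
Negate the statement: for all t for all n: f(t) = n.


Negation flips each quantifier (∀↔∃) and negates the inner predicate.
¬(for all t for all n: φ) = there exists t there exists n: ¬φ.

there exists t there exists n: NOT(f(t) = n)


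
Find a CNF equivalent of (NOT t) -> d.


Step 1: Rewrite (¬t) → d as ¬(¬t) ∨ d.
Step 2: Eliminate any double negations (¬¬X = X).

t OR d


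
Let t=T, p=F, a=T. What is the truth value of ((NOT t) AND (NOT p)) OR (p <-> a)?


Substitute t=T, p=F, a=T:
NOT t = F
NOT p = T
(NOT t) AND (NOT p) = F AND T = F
p <-> a = F <-> T = F
((NOT t) AND (NOT p)) OR (p <-> a) = F OR F = F

F


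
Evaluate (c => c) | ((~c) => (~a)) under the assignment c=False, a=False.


Substitute c=False, a=False:
c => c = False => False = True
~c = True
~a = True
(~c) => (~a) = True => True = True
(c => c) | ((~c) => (~a)) = True | True = True

True


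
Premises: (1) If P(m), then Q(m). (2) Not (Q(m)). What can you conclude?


Modus tollens: from (P → Q) and ¬Q, infer ¬P.
Q = 'Q(m)' is denied; since P → Q, P must also fail.

Not (P(m)).


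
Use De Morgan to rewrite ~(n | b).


De Morgan: the negation of a disjunction is the conjunction of the negations.
Distribute ~ across |, flipping it to &, and negate each literal.

(~n) & (~b)


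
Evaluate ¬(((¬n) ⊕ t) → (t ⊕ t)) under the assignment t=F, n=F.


Substitute t=F, n=F:
¬n = T
(¬n) ⊕ t = T ⊕ F = T
t ⊕ t = F ⊕ F = F
((¬n) ⊕ t) → (t ⊕ t) = T → F = F
¬(((¬n) ⊕ t) → (t ⊕ t)) = T

T


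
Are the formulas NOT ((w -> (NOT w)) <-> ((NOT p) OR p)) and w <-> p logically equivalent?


Compare truth tables:
p | w | φ | ψ
-------------
F | F | F | T
T | F | F | F
F | T | T | F
T | T | T | T
They differ at row 1 (p=F, w=F): φ=F but ψ=T.

No, they are not logically equivalent.


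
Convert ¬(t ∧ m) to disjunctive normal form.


Step 1: Apply De Morgan: ¬(t ∧ m) = ¬t ∨ ¬m.

(¬t) ∨ (¬m)


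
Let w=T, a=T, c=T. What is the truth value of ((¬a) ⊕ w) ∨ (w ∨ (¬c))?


Substitute w=T, a=T, c=T:
¬a = F
(¬a) ⊕ w = F ⊕ T = T
¬c = F
w ∨ (¬c) = T ∨ F = T
((¬a) ⊕ w) ∨ (w ∨ (¬c)) = T ∨ T = T

T


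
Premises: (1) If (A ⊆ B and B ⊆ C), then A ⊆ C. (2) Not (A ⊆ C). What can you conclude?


Modus tollens: from (P → Q) and ¬Q, infer ¬P.
Q = 'A ⊆ C' is denied; since P → Q, P must also fail.

Not ((A ⊆ B and B ⊆ C)).


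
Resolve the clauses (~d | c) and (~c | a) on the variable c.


The clauses contain complementary literals c and ~c.
Resolution eliminates this pair and disjoins the remaining literals (merging duplicates).

(~d | a)


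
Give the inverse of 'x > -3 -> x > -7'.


The inverse of (P → Q) is (¬P → ¬Q). It is equivalent to the converse, not to the original.
Here P = 'x > -3' and Q = 'x > -7'.

If not (x > -3), then not (x > -7).


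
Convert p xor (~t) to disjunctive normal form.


Step 1: p ⊕ (¬t) is true exactly when they disagree: (p ∧ ¬(¬t)) ∨ (¬p ∧ (¬t)).
Step 2: Eliminate any double negations (¬¬X = X).

(p & t) | ((~p) & (~t))


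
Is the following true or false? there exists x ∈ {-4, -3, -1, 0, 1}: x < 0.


Evaluate the predicate on each element: -4:T, -3:T, -1:T, 0:F, 1:F.
Witness x = -4 satisfies the predicate.

T


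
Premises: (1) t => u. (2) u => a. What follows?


Hypothetical syllogism: from (P → Q) and (Q → R), infer (P → R).
Chain the two implications through the shared middle term 'u'.

t => a


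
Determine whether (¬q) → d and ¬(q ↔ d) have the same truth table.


Compare truth tables:
d | q | φ | ψ
-------------
F | F | F | F
T | F | T | T
F | T | T | T
T | T | T | F
They differ at row 4 (d=T, q=T): φ=T but ψ=F.

No, they are not logically equivalent.


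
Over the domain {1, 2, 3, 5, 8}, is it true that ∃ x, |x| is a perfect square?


Evaluate the predicate on each element: 1:T, 2:F, 3:F, 5:F, 8:F.
Witness x = 1 satisfies the predicate.

T


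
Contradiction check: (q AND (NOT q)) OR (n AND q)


Truth table over {n, q}:
n | q | φ
---------
F | F | F
T | F | F
F | T | F
T | T | T
Satisfying assignment at row 4: n=T, q=T gives T.

No, it is not a contradiction.


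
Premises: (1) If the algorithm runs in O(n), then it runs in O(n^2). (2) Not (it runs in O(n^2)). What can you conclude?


Modus tollens: from (P → Q) and ¬Q, infer ¬P.
Q = 'it runs in O(n^2)' is denied; since P → Q, P must also fail.

Not (the algorithm runs in O(n)).


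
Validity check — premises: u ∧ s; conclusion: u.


This matches the form of conjunction elimination: the conclusion follows in every model of the premises.

Valid.


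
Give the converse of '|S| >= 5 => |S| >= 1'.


The converse of (P → Q) is (Q → P). It is not in general equivalent to the original.
Here P = '|S| >= 5' and Q = '|S| >= 1'.

If |S| >= 1, then |S| >= 5.


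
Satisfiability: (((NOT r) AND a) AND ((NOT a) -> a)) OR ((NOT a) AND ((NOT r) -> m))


Search for a satisfying assignment over {a, m, r}.
Try a=T, m=F, r=F: the formula evaluates to T.
A satisfying assignment exists.

Satisfiable.


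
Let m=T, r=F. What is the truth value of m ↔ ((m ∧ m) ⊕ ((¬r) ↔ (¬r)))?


Substitute m=T, r=F:
m ∧ m = T ∧ T = T
¬r = T
¬r = T
(¬r) ↔ (¬r) = T ↔ T = T
(m ∧ m) ⊕ ((¬r) ↔ (¬r)) = T ⊕ T = F
m ↔ ((m ∧ m) ⊕ ((¬r) ↔ (¬r))) = T ↔ F = F

F


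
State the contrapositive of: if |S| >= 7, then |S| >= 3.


The contrapositive of (P → Q) is (¬Q → ¬P); it is logically equivalent to the original.
Here P = '|S| >= 7' and Q = '|S| >= 3'.

If not (|S| >= 3), then not (|S| >= 7).


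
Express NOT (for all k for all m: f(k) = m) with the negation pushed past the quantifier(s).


Negation flips each quantifier (∀↔∃) and negates the inner predicate.
¬(for all k for all m: φ) = there exists k there exists m: ¬φ.

there exists k there exists m: NOT(f(k) = m)


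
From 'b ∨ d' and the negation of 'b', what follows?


Disjunctive syllogism: from (P ∨ Q) and ¬P, infer Q.
One disjunct, 'b', is ruled out; the other must hold.

d


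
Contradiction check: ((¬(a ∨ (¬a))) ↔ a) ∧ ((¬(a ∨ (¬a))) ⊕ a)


Truth table over {a}:
a | φ
-----
F | F
T | F
Every row is false.

Yes, it is a contradiction.


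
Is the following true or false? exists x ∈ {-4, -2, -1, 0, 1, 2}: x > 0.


Evaluate the predicate on each element: -4:False, -2:False, -1:False, 0:False, 1:True, 2:True.
Witness x = 1 satisfies the predicate.

True


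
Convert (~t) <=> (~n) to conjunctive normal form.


Step 1: Rewrite (¬t) ↔ (¬n) as ((¬t) → (¬n)) ∧ ((¬n) → (¬t)).
Step 2: Rewrite each implication as a disjunction.
Step 3: Eliminate any double negations (¬¬X = X).

(t | (~n)) & (n | (~t))


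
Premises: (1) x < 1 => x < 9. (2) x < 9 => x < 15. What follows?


Hypothetical syllogism: from (P → Q) and (Q → R), infer (P → R).
Chain the two implications through the shared middle term 'x < 9'.

x < 1 => x < 15


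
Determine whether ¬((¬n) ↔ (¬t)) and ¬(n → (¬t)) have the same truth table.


Compare truth tables:
n | t | φ | ψ
-------------
F | F | F | F
T | F | T | F
F | T | T | F
T | T | F | T
They differ at row 2 (n=T, t=F): φ=T but ψ=F.

No, they are not logically equivalent.


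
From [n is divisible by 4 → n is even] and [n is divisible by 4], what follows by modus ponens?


Modus ponens: from (P → Q) and P, infer Q.
P = 'n is divisible by 4' is asserted, and P → Q holds, so Q follows.

n is even.


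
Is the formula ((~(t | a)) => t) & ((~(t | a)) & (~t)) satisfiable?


Check all 4 assignments over {a, t}:
a | t | φ
---------
False | False | False
True | False | False
False | True | False
True | True | False
No assignment makes the formula true.

Unsatisfiable.


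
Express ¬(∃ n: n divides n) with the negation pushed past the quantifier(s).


¬(∀ x: φ) = ∃ x: ¬φ, and ¬(∃ x: φ) = ∀ x: ¬φ.
Apply to the existential statement.

∀ n: ¬(n divides n)


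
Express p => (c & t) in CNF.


Step 1: Rewrite p → (c ∧ t) as ¬p ∨ (c ∧ t).
Step 2: Distribute ∨ over ∧.

((~p) | c) & ((~p) | t)


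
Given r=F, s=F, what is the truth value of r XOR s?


Exclusive or is true when exactly one operand is true.
Substitute: r=F, s=F.
F XOR F evaluates to F.

F


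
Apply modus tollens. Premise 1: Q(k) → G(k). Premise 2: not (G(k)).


Modus tollens: from (P → Q) and ¬Q, infer ¬P.
Q = 'G(k)' is denied; since P → Q, P must also fail.

Not (Q(k)).


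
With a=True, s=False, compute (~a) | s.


Substitute a=True, s=False:
~a = False
(~a) | s = False | False = False

False


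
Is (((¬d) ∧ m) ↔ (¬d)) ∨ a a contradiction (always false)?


Truth table over {a, d, m}:
a | d | m | φ
-------------
F | F | F | F
T | F | F | T
F | T | F | T
T | T | F | T
F | F | T | T
T | F | T | T
F | T | T | T
T | T | T | T
Satisfying assignment at row 2: a=T, d=F, m=F gives T.

No, it is not a contradiction.


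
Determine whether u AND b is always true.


Build the truth table over {b, u}:
b | u | φ
---------
F | F | F
T | F | F
F | T | F
T | T | T
Counterexample at row 1: with b=F, u=F, the formula is F.

No, it is not a tautology.


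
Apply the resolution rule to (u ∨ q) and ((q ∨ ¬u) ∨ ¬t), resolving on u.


The clauses contain complementary literals u and ¬u.
Resolution eliminates this pair and disjoins the remaining literals (merging duplicates).

(q ∨ ¬t)


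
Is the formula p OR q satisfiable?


Search for a satisfying assignment over {p, q}.
Try p=T, q=F: the formula evaluates to T.
A satisfying assignment exists.

Satisfiable.


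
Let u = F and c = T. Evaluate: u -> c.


Implication is false only when antecedent is true and consequent is false.
Substitute: u=F, c=T.
F -> T evaluates to T.

T


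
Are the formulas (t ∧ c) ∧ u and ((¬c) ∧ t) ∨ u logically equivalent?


Compare truth tables:
c | t | u | φ | ψ
-----------------
F | F | F | F | F
T | F | F | F | F
F | T | F | F | T
T | T | F | F | F
F | F | T | F | T
T | F | T | F | T
F | T | T | F | T
T | T | T | T | T
They differ at row 3 (c=F, t=T, u=F): φ=F but ψ=T.

No, they are not logically equivalent.


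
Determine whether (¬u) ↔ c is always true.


Build the truth table over {c, u}:
c | u | φ
---------
F | F | F
T | F | T
F | T | T
T | T | F
Counterexample at row 1: with c=F, u=F, the formula is F.

No, it is not a tautology.


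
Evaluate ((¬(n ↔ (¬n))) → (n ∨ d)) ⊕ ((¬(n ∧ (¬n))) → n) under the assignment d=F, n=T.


Substitute d=F, n=T:
¬n = F
n ↔ (¬n) = T ↔ F = F
¬(n ↔ (¬n)) = T
n ∨ d = T ∨ F = T
(¬(n ↔ (¬n))) → (n ∨ d) = T → T = T
¬n = F
n ∧ (¬n) = T ∧ F = F
¬(n ∧ (¬n)) = T
(¬(n ∧ (¬n))) → n = T → T = T
((¬(n ↔ (¬n))) → (n ∨ d)) ⊕ ((¬(n ∧ (¬n))) → n) = T ⊕ T = F

F


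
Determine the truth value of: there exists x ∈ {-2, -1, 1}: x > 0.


Evaluate the predicate on each element: -2:F, -1:F, 1:T.
Witness x = 1 satisfies the predicate.

T


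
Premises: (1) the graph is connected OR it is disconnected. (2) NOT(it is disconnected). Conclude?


Disjunctive syllogism: from (P ∨ Q) and ¬P, infer Q.
One disjunct, 'it is disconnected', is ruled out; the other must hold.

the graph is connected


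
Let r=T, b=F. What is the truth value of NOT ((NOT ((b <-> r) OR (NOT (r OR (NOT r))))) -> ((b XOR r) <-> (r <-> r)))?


Substitute r=T, b=F:
… (earlier sub-steps elided)
NOT r = F
r OR (NOT r) = T OR F = T
NOT (r OR (NOT r)) = F
(b <-> r) OR (NOT (r OR (NOT r))) = F OR F = F
NOT ((b <-> r) OR (NOT (r OR (NOT r)))) = T
b XOR r = F XOR T = T
r <-> r = T <-> T = T
(b XOR r) <-> (r <-> r) = T <-> T = T
(NOT ((b <-> r) OR (NOT (r OR (NOT r))))) -> ((b XOR r) <-> (r <-> r)) = T -> T = T
NOT ((NOT ((b <-> r) OR (NOT (r OR (NOT r))))) -> ((b XOR r) <-> (r <-> r))) = F

F


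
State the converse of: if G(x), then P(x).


The converse of (P → Q) is (Q → P). It is not in general equivalent to the original.
Here P = 'G(x)' and Q = 'P(x)'.

If P(x), then G(x).


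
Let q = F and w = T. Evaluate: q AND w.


Conjunction is true only when both operands are true.
Substitute: q=F, w=T.
F AND T evaluates to F.

F


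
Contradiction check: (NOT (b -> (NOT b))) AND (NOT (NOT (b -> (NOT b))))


Truth table over {b}:
b | φ
-----
F | F
T | F
Every row is false.

Yes, it is a contradiction.


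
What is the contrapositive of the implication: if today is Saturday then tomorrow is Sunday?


The contrapositive of (P → Q) is (¬Q → ¬P); it is logically equivalent to the original.
Here P = 'today is Saturday' and Q = 'tomorrow is Sunday'.

If not (tomorrow is Sunday), then not (today is Saturday).


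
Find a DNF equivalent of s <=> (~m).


Step 1: s ↔ (¬m) is true exactly when both agree: (s ∧ (¬m)) ∨ (¬s ∧ ¬(¬m)).
Step 2: Eliminate any double negations (¬¬X = X).

(s & (~m)) | ((~s) & m)


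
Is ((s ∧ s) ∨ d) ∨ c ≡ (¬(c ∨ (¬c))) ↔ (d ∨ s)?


Compare truth tables:
c | d | s | φ | ψ
-----------------
F | F | F | F | T
T | F | F | T | T
F | T | F | T | F
T | T | F | T | F
F | F | T | T | F
T | F | T | T | F
F | T | T | T | F
T | T | T | T | F
They differ at row 1 (c=F, d=F, s=F): φ=F but ψ=T.

No, they are not logically equivalent.


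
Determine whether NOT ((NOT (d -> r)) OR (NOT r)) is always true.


Build the truth table over {d, r}:
d | r | φ
---------
F | F | F
T | F | F
F | T | T
T | T | T
Counterexample at row 1: with d=F, r=F, the formula is F.

No, it is not a tautology.


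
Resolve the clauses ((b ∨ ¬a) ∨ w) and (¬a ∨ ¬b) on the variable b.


The clauses contain complementary literals b and ¬b.
Resolution eliminates this pair and disjoins the remaining literals (merging duplicates).

(¬a ∨ w)


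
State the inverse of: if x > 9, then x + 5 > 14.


The inverse of (P → Q) is (¬P → ¬Q). It is equivalent to the converse, not to the original.
Here P = 'x > 9' and Q = 'x + 5 > 14'.

If not (x > 9), then not (x + 5 > 14).


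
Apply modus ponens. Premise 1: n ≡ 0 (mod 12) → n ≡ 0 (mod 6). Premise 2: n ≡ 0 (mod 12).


Modus ponens: from (P → Q) and P, infer Q.
P = 'n ≡ 0 (mod 12)' is asserted, and P → Q holds, so Q follows.

n ≡ 0 (mod 6).


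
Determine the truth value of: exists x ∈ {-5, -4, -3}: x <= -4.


Evaluate the predicate on each element: -5:True, -4:True, -3:False.
Witness x = -5 satisfies the predicate.

True


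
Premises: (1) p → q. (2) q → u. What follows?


Hypothetical syllogism: from (P → Q) and (Q → R), infer (P → R).
Chain the two implications through the shared middle term 'q'.

p → u


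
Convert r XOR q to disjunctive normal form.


Step 1: r ⊕ q is true exactly when they disagree: (r ∧ ¬q) ∨ (¬r ∧ q).

(r AND (NOT q)) OR ((NOT r) AND q)


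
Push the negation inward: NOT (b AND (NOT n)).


De Morgan: the negation of a conjunction is the disjunction of the negations.
Distribute NOT across AND, flipping it to OR, and negate each literal.

(NOT b) OR n


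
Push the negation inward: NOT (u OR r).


De Morgan: the negation of a disjunction is the conjunction of the negations.
Distribute NOT across OR, flipping it to AND, and negate each literal.

(NOT u) AND (NOT r)


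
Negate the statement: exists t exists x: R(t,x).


Negation flips each quantifier (∀↔∃) and negates the inner predicate.
¬(exists t exists x: φ) = forall t forall x: ¬φ.

forall t forall x: ~(R(t,x))


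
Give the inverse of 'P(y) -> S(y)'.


The inverse of (P → Q) is (¬P → ¬Q). It is equivalent to the converse, not to the original.
Here P = 'P(y)' and Q = 'S(y)'.

If not (P(y)), then not (S(y)).


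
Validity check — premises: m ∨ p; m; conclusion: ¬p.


This is affirming a disjunct (fallacy). There exist truth assignments where the premises are all true but the conclusion is false.

Invalid.


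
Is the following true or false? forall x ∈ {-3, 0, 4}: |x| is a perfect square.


Evaluate the predicate on each element: -3:False, 0:True, 4:True.
Counterexample x = -3 fails the predicate.

False


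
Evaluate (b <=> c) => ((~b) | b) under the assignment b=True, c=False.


Substitute b=True, c=False:
b <=> c = True <=> False = False
~b = False
(~b) | b = False | True = True
(b <=> c) => ((~b) | b) = False => True = True

True


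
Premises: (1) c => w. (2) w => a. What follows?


Hypothetical syllogism: from (P → Q) and (Q → R), infer (P → R).
Chain the two implications through the shared middle term 'w'.

c => a


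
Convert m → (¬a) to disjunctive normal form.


Step 1: Rewrite m → (¬a) as ¬m ∨ (¬a).

(¬m) ∨ (¬a)


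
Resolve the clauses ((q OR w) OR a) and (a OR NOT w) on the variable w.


The clauses contain complementary literals w and NOTw.
Resolution eliminates this pair and disjoins the remaining literals (merging duplicates).

(a OR q)


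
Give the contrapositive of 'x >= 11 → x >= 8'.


The contrapositive of (P → Q) is (¬Q → ¬P); it is logically equivalent to the original.
Here P = 'x >= 11' and Q = 'x >= 8'.

If not (x >= 8), then not (x >= 11).


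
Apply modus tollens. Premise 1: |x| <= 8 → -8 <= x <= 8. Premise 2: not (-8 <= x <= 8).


Modus tollens: from (P → Q) and ¬Q, infer ¬P.
Q = '-8 <= x <= 8' is denied; since P → Q, P must also fail.

Not (|x| <= 8).


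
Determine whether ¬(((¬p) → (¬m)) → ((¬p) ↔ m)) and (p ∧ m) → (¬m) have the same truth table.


Compare truth tables:
m | p | φ | ψ
-------------
F | F | T | T
T | F | F | T
F | T | F | T
T | T | T | F
They differ at row 2 (m=T, p=F): φ=F but ψ=T.

No, they are not logically equivalent.


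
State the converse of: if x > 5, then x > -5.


The converse of (P → Q) is (Q → P). It is not in general equivalent to the original.
Here P = 'x > 5' and Q = 'x > -5'.

If x > -5, then x > 5.


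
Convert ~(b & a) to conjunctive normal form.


Step 1: Apply De Morgan: ¬(b ∧ a) = ¬b ∨ ¬a.

(~b) | (~a)


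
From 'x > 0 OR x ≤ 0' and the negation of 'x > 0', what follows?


Disjunctive syllogism: from (P ∨ Q) and ¬P, infer Q.
One disjunct, 'x > 0', is ruled out; the other must hold.

x ≤ 0


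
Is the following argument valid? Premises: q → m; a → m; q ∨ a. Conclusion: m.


This matches the form of proof by cases: the conclusion follows in every model of the premises.

Valid.


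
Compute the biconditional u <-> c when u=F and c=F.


Biconditional is true when both operands have the same truth value.
Substitute: u=F, c=F.
F <-> F evaluates to T.

T


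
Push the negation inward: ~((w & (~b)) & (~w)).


De Morgan: the negation of a conjunction is the disjunction of the negations.
Distribute ~ across &, flipping it to |, and negate each literal.

((~w) | b) | w


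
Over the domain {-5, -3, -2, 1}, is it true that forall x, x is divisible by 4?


Evaluate the predicate on each element: -5:False, -3:False, -2:False, 1:False.
Counterexample x = -5 fails the predicate.

False


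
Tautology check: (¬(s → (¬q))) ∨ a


Build the truth table over {a, q, s}:
a | q | s | φ
-------------
F | F | F | F
T | F | F | T
F | T | F | F
T | T | F | T
F | F | T | F
T | F | T | T
F | T | T | T
T | T | T | T
Counterexample at row 1: with a=F, q=F, s=F, the formula is F.

No, it is not a tautology.


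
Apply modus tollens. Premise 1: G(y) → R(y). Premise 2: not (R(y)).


Modus tollens: from (P → Q) and ¬Q, infer ¬P.
Q = 'R(y)' is denied; since P → Q, P must also fail.

Not (G(y)).


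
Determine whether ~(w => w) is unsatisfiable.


Truth table over {w}:
w | φ
-----
False | False
True | False
Every row is false.

Yes, it is a contradiction.


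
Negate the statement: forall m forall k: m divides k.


Negation flips each quantifier (∀↔∃) and negates the inner predicate.
¬(forall m forall k: φ) = exists m exists k: ¬φ.

exists m exists k: ~(m divides k)


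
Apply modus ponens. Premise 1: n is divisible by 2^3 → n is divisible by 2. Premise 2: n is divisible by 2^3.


Modus ponens: from (P → Q) and P, infer Q.
P = 'n is divisible by 2^3' is asserted, and P → Q holds, so Q follows.

n is divisible by 2.


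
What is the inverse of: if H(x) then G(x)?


The inverse of (P → Q) is (¬P → ¬Q). It is equivalent to the converse, not to the original.
Here P = 'H(x)' and Q = 'G(x)'.

If not (H(x)), then not (G(x)).


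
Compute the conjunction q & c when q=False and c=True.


Conjunction is true only when both operands are true.
Substitute: q=False, c=True.
False & True evaluates to False.

False


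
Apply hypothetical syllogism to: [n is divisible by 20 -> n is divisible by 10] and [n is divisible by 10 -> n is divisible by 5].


Hypothetical syllogism: from (P → Q) and (Q → R), infer (P → R).
Chain the two implications through the shared middle term 'n is divisible by 10'.

n is divisible by 20 -> n is divisible by 5


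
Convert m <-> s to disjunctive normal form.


Step 1: m ↔ s is true exactly when both agree: (m ∧ s) ∨ (¬m ∧ ¬s).

(m AND s) OR ((NOT m) AND (NOT s))


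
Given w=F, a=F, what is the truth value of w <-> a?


Biconditional is true when both operands have the same truth value.
Substitute: w=F, a=F.
F <-> F evaluates to T.

T


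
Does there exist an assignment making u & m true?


Search for a satisfying assignment over {m, u}.
Try m=True, u=True: the formula evaluates to True.
A satisfying assignment exists.

Satisfiable.


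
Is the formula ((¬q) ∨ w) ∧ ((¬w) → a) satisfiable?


Search for a satisfying assignment over {a, q, w}.
Try a=T, q=F, w=F: the formula evaluates to T.
A satisfying assignment exists.

Satisfiable.


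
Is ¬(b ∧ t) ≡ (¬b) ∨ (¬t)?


Compare truth tables:
b | t | φ | ψ
-------------
F | F | T | T
T | F | T | T
F | T | T | T
T | T | F | F
The columns φ and ψ agree on every row.

Yes, they are logically equivalent.


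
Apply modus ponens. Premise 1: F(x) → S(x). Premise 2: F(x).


Modus ponens: from (P → Q) and P, infer Q.
P = 'F(x)' is asserted, and P → Q holds, so Q follows.

S(x).


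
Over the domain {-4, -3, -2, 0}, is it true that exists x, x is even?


Evaluate the predicate on each element: -4:True, -3:False, -2:True, 0:True.
Witness x = -4 satisfies the predicate.

True


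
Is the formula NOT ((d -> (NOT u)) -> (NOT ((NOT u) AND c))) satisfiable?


Search for a satisfying assignment over {c, d, u}.
Try c=T, d=F, u=F: the formula evaluates to T.
A satisfying assignment exists.

Satisfiable.


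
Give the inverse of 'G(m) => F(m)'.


The inverse of (P → Q) is (¬P → ¬Q). It is equivalent to the converse, not to the original.
Here P = 'G(m)' and Q = 'F(m)'.

If not (G(m)), then not (F(m)).


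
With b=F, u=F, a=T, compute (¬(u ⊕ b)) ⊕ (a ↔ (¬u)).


Substitute b=F, u=F, a=T:
u ⊕ b = F ⊕ F = F
¬(u ⊕ b) = T
¬u = T
a ↔ (¬u) = T ↔ T = T
(¬(u ⊕ b)) ⊕ (a ↔ (¬u)) = T ⊕ T = F

F


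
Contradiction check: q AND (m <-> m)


Truth table over {m, q}:
m | q | φ
---------
F | F | F
T | F | F
F | T | T
T | T | T
Satisfying assignment at row 3: m=F, q=T gives T.

No, it is not a contradiction.


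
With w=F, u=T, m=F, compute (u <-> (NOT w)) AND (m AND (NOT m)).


Substitute w=F, u=T, m=F:
NOT w = T
u <-> (NOT w) = T <-> T = T
NOT m = T
m AND (NOT m) = F AND T = F
(u <-> (NOT w)) AND (m AND (NOT m)) = T AND F = F

F


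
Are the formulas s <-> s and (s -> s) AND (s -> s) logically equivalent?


Compare truth tables:
s | φ | ψ
---------
F | T | T
T | T | T
The columns φ and ψ agree on every row.

Yes, they are logically equivalent.


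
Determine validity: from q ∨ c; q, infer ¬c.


This is affirming a disjunct (fallacy). There exist truth assignments where the premises are all true but the conclusion is false.

Invalid.


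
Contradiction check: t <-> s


Truth table over {s, t}:
s | t | φ
---------
F | F | T
T | F | F
F | T | F
T | T | T
Satisfying assignment at row 1: s=F, t=F gives T.

No, it is not a contradiction.


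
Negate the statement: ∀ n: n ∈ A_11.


¬(∀ x: φ) = ∃ x: ¬φ, and ¬(∃ x: φ) = ∀ x: ¬φ.
Apply to the universal statement.

∃ n: ¬(n ∈ A_11)


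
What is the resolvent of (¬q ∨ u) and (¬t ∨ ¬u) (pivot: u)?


The clauses contain complementary literals u and ¬u.
Resolution eliminates this pair and disjoins the remaining literals (merging duplicates).

(¬q ∨ ¬t)


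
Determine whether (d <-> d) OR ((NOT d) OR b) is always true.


Build the truth table over {b, d}:
b | d | φ
---------
F | F | T
T | F | T
F | T | T
T | T | T
Every row evaluates to true.

Yes, it is a tautology.


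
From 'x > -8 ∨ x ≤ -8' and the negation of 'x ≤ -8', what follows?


Disjunctive syllogism: from (P ∨ Q) and ¬P, infer Q.
One disjunct, 'x ≤ -8', is ruled out; the other must hold.

x > -8


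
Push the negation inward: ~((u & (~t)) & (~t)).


De Morgan: the negation of a conjunction is the disjunction of the negations.
Distribute ~ across &, flipping it to |, and negate each literal.

((~u) | t) | t


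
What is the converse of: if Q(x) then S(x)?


The converse of (P → Q) is (Q → P). It is not in general equivalent to the original.
Here P = 'Q(x)' and Q = 'S(x)'.

If S(x), then Q(x).


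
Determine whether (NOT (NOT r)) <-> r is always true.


Build the truth table over {r}:
r | φ
-----
F | T
T | T
Every row evaluates to true.

Yes, it is a tautology.


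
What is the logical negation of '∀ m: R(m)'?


¬(∀ x: φ) = ∃ x: ¬φ, and ¬(∃ x: φ) = ∀ x: ¬φ.
Apply to the universal statement.

∃ m: ¬(R(m))


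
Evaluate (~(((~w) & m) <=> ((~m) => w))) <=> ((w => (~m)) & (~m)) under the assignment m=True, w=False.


Substitute m=True, w=False:
… (earlier sub-steps elided)
(~w) & m = True & True = True
~m = False
(~m) => w = False => False = True
((~w) & m) <=> ((~m) => w) = True <=> True = True
~(((~w) & m) <=> ((~m) => w)) = False
~m = False
w => (~m) = False => False = True
~m = False
(w => (~m)) & (~m) = True & False = False
(~(((~w) & m) <=> ((~m) => w))) <=> ((w => (~m)) & (~m)) = False <=> False = True

True


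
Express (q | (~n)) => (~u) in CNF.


Step 1: Rewrite as ¬(q ∨ (¬n)) ∨ (¬u) = (¬q ∧ ¬(¬n)) ∨ (¬u).
Step 2: Distribute ∨ over ∧.
Step 3: Eliminate any double negations (¬¬X = X).

((~q) | (~u)) & (n | (~u))


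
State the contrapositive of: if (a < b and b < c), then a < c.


The contrapositive of (P → Q) is (¬Q → ¬P); it is logically equivalent to the original.
Here P = '(a < b and b < c)' and Q = 'a < c'.

If not (a < c), then not ((a < b and b < c)).


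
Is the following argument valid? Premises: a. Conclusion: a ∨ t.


This matches the form of disjunction introduction: the conclusion follows in every model of the premises.

Valid.


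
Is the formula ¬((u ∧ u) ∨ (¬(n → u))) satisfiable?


Search for a satisfying assignment over {n, u}.
Try n=F, u=F: the formula evaluates to T.
A satisfying assignment exists.

Satisfiable.


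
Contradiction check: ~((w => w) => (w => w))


Truth table over {w}:
w | φ
-----
False | False
True | False
Every row is false.

Yes, it is a contradiction.


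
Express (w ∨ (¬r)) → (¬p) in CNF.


Step 1: Rewrite as ¬(w ∨ (¬r)) ∨ (¬p) = (¬w ∧ ¬(¬r)) ∨ (¬p).
Step 2: Distribute ∨ over ∧.
Step 3: Eliminate any double negations (¬¬X = X).

((¬w) ∨ (¬p)) ∧ (r ∨ (¬p))


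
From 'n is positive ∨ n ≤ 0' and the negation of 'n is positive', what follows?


Disjunctive syllogism: from (P ∨ Q) and ¬P, infer Q.
One disjunct, 'n is positive', is ruled out; the other must hold.

n ≤ 0


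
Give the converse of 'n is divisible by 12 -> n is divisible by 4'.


The converse of (P → Q) is (Q → P). It is not in general equivalent to the original.
Here P = 'n is divisible by 12' and Q = 'n is divisible by 4'.

If n is divisible by 4, then n is divisible by 12.


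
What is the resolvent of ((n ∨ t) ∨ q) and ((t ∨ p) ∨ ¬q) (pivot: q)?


The clauses contain complementary literals q and ¬q.
Resolution eliminates this pair and disjoins the remaining literals (merging duplicates).

((t ∨ n) ∨ p)


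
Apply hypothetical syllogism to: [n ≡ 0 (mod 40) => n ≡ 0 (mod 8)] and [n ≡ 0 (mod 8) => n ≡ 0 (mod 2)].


Hypothetical syllogism: from (P → Q) and (Q → R), infer (P → R).
Chain the two implications through the shared middle term 'n ≡ 0 (mod 8)'.

n ≡ 0 (mod 40) => n ≡ 0 (mod 2)


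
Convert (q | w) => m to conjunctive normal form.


Step 1: Rewrite as ¬(q ∨ w) ∨ m = (¬q ∧ ¬w) ∨ m.
Step 2: Distribute ∨ over ∧.

((~q) | m) & ((~w) | m)


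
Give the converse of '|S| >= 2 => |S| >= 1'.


The converse of (P → Q) is (Q → P). It is not in general equivalent to the original.
Here P = '|S| >= 2' and Q = '|S| >= 1'.

If |S| >= 1, then |S| >= 2.


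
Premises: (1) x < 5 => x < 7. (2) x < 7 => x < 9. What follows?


Hypothetical syllogism: from (P → Q) and (Q → R), infer (P → R).
Chain the two implications through the shared middle term 'x < 7'.

x < 5 => x < 9


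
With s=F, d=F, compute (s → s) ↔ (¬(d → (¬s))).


Substitute s=F, d=F:
s → s = F → F = T
¬s = T
d → (¬s) = F → T = T
¬(d → (¬s)) = F
(s → s) ↔ (¬(d → (¬s))) = T ↔ F = F

F


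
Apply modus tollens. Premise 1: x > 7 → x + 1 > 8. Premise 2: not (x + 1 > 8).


Modus tollens: from (P → Q) and ¬Q, infer ¬P.
Q = 'x + 1 > 8' is denied; since P → Q, P must also fail.

Not (x > 7).


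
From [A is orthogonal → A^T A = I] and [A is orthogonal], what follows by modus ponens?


Modus ponens: from (P → Q) and P, infer Q.
P = 'A is orthogonal' is asserted, and P → Q holds, so Q follows.

A^T A = I.


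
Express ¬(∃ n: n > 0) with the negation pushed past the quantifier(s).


¬(∀ x: φ) = ∃ x: ¬φ, and ¬(∃ x: φ) = ∀ x: ¬φ.
Apply to the existential statement.

∀ n: ¬(n > 0)
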